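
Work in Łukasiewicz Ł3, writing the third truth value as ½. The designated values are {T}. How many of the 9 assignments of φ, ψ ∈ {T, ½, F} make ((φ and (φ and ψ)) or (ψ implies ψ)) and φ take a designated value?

Designated under: (φ=T, ψ=T); (φ=T, ψ=½); (φ=T, ψ=F).

3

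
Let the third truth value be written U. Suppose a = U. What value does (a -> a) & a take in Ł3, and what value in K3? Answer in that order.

U; U

In Ł3: a -> a = U -> U = ⊤
(a -> a) & a = ⊤ & U = U
In K3: a -> a = U -> U = U  [~U | U]
(a -> a) & a = U & U = U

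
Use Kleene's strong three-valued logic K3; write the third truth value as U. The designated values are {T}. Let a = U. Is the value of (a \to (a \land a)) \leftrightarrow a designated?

a \land a = U \land U = U
a \to (a \land a) = U \to U = U  [\lnot U \lor U]
(a \to (a \land a)) \leftrightarrow a = U \leftrightarrow U = U
U ∉ {T}.

No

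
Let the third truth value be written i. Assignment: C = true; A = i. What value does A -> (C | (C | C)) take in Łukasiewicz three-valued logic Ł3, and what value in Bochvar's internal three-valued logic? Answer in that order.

true; i

In Łukasiewicz three-valued logic Ł3: C | C = true | true = true
C | (C | C) = true | true = true
A -> (C | (C | C)) = i -> true = true
In Bochvar's internal three-valued logic: C | C = true | true = true
C | (C | C) = true | true = true
A -> (C | (C | C)) = i -> true = i  [any arg is the third value ⇒ result is the third value]
They differ because Łukasiewicz three-valued logic Ł3 and Bochvar's internal three-valued logic treat i differently under the binary connectives.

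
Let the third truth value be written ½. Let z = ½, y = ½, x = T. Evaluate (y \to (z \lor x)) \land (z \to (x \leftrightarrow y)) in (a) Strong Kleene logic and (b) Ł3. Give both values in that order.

½; T

In Strong Kleene logic: z \lor x = ½ \lor T = T
y \to (z \lor x) = ½ \to T = T  [\lnot ½ \lor T]
x \leftrightarrow y = T \leftrightarrow ½ = ½
z \to (x \leftrightarrow y) = ½ \to ½ = ½
(y \to (z \lor x)) \land (z \to (x \leftrightarrow y)) = T \land ½ = ½
In Ł3: z \lor x = ½ \lor T = T
y \to (z \lor x) = ½ \to T = T  [min(1, 1−½+1)]
x \leftrightarrow y = T \leftrightarrow ½ = ½
z \to (x \leftrightarrow y) = ½ \to ½ = T
(y \to (z \lor x)) \land (z \to (x \leftrightarrow y)) = T \land T = T
They differ because Strong Kleene logic and Ł3 treat ½ differently under implication.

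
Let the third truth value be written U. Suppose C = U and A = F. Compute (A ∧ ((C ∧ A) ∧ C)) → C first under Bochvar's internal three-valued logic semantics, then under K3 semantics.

In Bochvar's internal three-valued logic: C ∧ A = U ∧ F = U
(C ∧ A) ∧ C = U ∧ U = U
A ∧ ((C ∧ A) ∧ C) = F ∧ U = U
(A ∧ ((C ∧ A) ∧ C)) → C = U → U = U  [any arg is the third value ⇒ result is the third value]
In K3: C ∧ A = U ∧ F = F
(C ∧ A) ∧ C = F ∧ U = F
A ∧ ((C ∧ A) ∧ C) = F ∧ F = F
(A ∧ ((C ∧ A) ∧ C)) → C = F → U = T  [¬F ∨ U]
They differ because Bochvar's internal three-valued logic and K3 treat U differently under the binary connectives.

U; T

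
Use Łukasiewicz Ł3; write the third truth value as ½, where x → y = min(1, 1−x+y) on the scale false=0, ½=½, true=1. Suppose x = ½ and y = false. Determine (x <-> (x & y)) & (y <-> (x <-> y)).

½

x & y = ½ & false = false
x <-> (x & y) = ½ <-> false = ½  [1 − |½−0|]
x <-> y = ½ <-> false = ½
y <-> (x <-> y) = false <-> ½ = ½
(x <-> (x & y)) & (y <-> (x <-> y)) = ½ & ½ = ½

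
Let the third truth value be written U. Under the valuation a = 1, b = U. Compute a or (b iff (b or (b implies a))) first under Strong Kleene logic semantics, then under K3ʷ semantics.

In Strong Kleene logic: b implies a = U implies 1 = 1  [not U or 1]
b or (b implies a) = U or 1 = 1
b iff (b or (b implies a)) = U iff 1 = U
a or (b iff (b or (b implies a))) = 1 or U = 1
In K3ʷ: b implies a = U implies 1 = U
b or (b implies a) = U or U = U
b iff (b or (b implies a)) = U iff U = U
a or (b iff (b or (b implies a))) = 1 or U = U
They differ because Strong Kleene logic and K3ʷ treat U differently under the binary connectives.

1; U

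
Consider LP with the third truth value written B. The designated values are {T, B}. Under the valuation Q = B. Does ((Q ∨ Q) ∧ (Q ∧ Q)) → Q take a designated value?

Yes

Q ∨ Q = B ∨ B = B
Q ∧ Q = B ∧ B = B
(Q ∨ Q) ∧ (Q ∧ Q) = B ∧ B = B
((Q ∨ Q) ∧ (Q ∧ Q)) → Q = B → B = B
B ∈ {T, B}.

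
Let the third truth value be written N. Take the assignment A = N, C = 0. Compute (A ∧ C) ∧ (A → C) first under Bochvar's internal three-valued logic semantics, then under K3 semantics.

In Bochvar's internal three-valued logic: A ∧ C = N ∧ 0 = N
A → C = N → 0 = N  [any arg is the third value ⇒ result is the third value]
(A ∧ C) ∧ (A → C) = N ∧ N = N
In K3: A ∧ C = N ∧ 0 = 0
A → C = N → 0 = N  [¬N ∨ 0]
(A ∧ C) ∧ (A → C) = 0 ∧ N = 0
They differ because Bochvar's internal three-valued logic and K3 treat N differently under the binary connectives.

N; 0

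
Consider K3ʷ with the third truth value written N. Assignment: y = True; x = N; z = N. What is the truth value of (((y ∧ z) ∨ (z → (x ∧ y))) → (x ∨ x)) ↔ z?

N

y ∧ z = True ∧ N = N
x ∧ y = N ∧ True = N
z → (x ∧ y) = N → N = N  [any arg is the third value ⇒ result is the third value]
(y ∧ z) ∨ (z → (x ∧ y)) = N ∨ N = N
x ∨ x = N ∨ N = N
((y ∧ z) ∨ (z → (x ∧ y))) → (x ∨ x) = N → N = N
(((y ∧ z) ∨ (z → (x ∧ y))) → (x ∨ x)) ↔ z = N ↔ N = N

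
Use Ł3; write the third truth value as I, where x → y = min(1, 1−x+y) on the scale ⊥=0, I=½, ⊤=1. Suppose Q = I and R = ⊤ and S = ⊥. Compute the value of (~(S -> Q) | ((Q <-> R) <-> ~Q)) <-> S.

S -> Q = ⊥ -> I = ⊤  [min(1, 1−0+½)]
~(S -> Q) = ~⊤ = ⊥
Q <-> R = I <-> ⊤ = I
~Q = ~I = I
(Q <-> R) <-> ~Q = I <-> I = ⊤
~(S -> Q) | ((Q <-> R) <-> ~Q) = ⊥ | ⊤ = ⊤
(~(S -> Q) | ((Q <-> R) <-> ~Q)) <-> S = ⊤ <-> ⊥ = ⊥

⊥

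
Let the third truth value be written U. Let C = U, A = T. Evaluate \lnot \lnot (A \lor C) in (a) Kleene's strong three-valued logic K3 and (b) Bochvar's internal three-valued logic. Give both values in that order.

T; U

In Kleene's strong three-valued logic K3: A \lor C = T \lor U = T
\lnot (A \lor C) = \lnot T = F
\lnot \lnot (A \lor C) = \lnot F = T
In Bochvar's internal three-valued logic: A \lor C = T \lor U = U
\lnot (A \lor C) = \lnot U = U
\lnot \lnot (A \lor C) = \lnot U = U
They differ because Kleene's strong three-valued logic K3 and Bochvar's internal three-valued logic treat U differently under the binary connectives.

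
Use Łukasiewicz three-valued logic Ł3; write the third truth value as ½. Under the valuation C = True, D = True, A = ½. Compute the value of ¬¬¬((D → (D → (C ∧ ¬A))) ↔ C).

½

¬A = ¬½ = ½
C ∧ ¬A = True ∧ ½ = ½
D → (C ∧ ¬A) = True → ½ = ½  [min(1, 1−1+½)]
D → (D → (C ∧ ¬A)) = True → ½ = ½
(D → (D → (C ∧ ¬A))) ↔ C = ½ ↔ True = ½
¬((D → (D → (C ∧ ¬A))) ↔ C) = ¬½ = ½
¬¬((D → (D → (C ∧ ¬A))) ↔ C) = ¬½ = ½
¬¬¬((D → (D → (C ∧ ¬A))) ↔ C) = ¬½ = ½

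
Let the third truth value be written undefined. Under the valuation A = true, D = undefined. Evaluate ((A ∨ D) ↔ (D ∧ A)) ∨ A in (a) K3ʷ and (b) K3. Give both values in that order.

undefined; true

In K3ʷ: A ∨ D = true ∨ undefined = undefined
D ∧ A = undefined ∧ true = undefined
(A ∨ D) ↔ (D ∧ A) = undefined ↔ undefined = undefined
((A ∨ D) ↔ (D ∧ A)) ∨ A = undefined ∨ true = undefined
In K3: A ∨ D = true ∨ undefined = true
D ∧ A = undefined ∧ true = undefined
(A ∨ D) ↔ (D ∧ A) = true ↔ undefined = undefined
((A ∨ D) ↔ (D ∧ A)) ∨ A = undefined ∨ true = true
They differ because K3ʷ and K3 treat undefined differently under the binary connectives.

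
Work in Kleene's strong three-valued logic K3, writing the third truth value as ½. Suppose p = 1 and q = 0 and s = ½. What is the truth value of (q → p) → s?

q → p = 0 → 1 = 1
(q → p) → s = 1 → ½ = ½  [¬1 ∨ ½]

½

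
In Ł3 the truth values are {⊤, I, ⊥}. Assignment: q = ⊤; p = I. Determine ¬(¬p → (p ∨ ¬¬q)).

⊥

¬p = ¬I = I
¬q = ¬⊤ = ⊥
¬¬q = ¬⊥ = ⊤
p ∨ ¬¬q = I ∨ ⊤ = ⊤
¬p → (p ∨ ¬¬q) = I → ⊤ = ⊤
¬(¬p → (p ∨ ¬¬q)) = ¬⊤ = ⊥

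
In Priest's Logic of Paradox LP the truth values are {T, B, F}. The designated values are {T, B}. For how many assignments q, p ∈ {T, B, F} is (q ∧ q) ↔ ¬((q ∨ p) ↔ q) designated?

Of the 9 assignments, 5 give a value in {T, B}.

5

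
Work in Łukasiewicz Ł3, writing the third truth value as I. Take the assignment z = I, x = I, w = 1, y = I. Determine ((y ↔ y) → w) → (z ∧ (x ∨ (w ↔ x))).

I

y ↔ y = I ↔ I = 1
(y ↔ y) → w = 1 → 1 = 1
w ↔ x = 1 ↔ I = I
x ∨ (w ↔ x) = I ∨ I = I
z ∧ (x ∨ (w ↔ x)) = I ∧ I = I
((y ↔ y) → w) → (z ∧ (x ∨ (w ↔ x))) = 1 → I = I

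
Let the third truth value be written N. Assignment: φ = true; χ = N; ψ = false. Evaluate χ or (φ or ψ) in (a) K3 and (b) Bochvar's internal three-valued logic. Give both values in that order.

In K3: φ or ψ = true or false = true
χ or (φ or ψ) = N or true = true
In Bochvar's internal three-valued logic: φ or ψ = true or false = true
χ or (φ or ψ) = N or true = N
They differ because K3 and Bochvar's internal three-valued logic treat N differently under the binary connectives.

true; N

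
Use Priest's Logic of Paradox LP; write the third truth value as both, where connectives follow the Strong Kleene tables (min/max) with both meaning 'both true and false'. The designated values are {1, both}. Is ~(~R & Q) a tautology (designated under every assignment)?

Countermodel: R=0, Q=1 gives 0, which is not designated.

No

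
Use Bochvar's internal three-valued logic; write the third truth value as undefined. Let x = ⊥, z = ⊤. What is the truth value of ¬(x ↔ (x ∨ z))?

x ∨ z = ⊥ ∨ ⊤ = ⊤
x ↔ (x ∨ z) = ⊥ ↔ ⊤ = ⊥
¬(x ↔ (x ∨ z)) = ¬⊥ = ⊤

⊤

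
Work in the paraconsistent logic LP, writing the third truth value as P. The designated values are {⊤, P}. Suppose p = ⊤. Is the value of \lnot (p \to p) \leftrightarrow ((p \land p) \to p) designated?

No

p \to p = ⊤ \to ⊤ = ⊤
\lnot (p \to p) = \lnot ⊤ = ⊥
p \land p = ⊤ \land ⊤ = ⊤
(p \land p) \to p = ⊤ \to ⊤ = ⊤
\lnot (p \to p) \leftrightarrow ((p \land p) \to p) = ⊥ \leftrightarrow ⊤ = ⊥
⊥ ∉ {⊤, P}.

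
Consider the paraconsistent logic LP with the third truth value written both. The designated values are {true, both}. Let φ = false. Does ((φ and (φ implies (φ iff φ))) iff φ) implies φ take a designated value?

No

φ iff φ = false iff false = true
φ implies (φ iff φ) = false implies true = true
φ and (φ implies (φ iff φ)) = false and true = false
(φ and (φ implies (φ iff φ))) iff φ = false iff false = true
((φ and (φ implies (φ iff φ))) iff φ) implies φ = true implies false = false
false ∉ {true, both}.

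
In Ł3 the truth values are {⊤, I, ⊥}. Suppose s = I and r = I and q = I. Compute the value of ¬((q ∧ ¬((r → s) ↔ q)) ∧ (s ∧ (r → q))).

I

r → s = I → I = ⊤
(r → s) ↔ q = ⊤ ↔ I = I
¬((r → s) ↔ q) = ¬I = I
q ∧ ¬((r → s) ↔ q) = I ∧ I = I
r → q = I → I = ⊤
s ∧ (r → q) = I ∧ ⊤ = I
(q ∧ ¬((r → s) ↔ q)) ∧ (s ∧ (r → q)) = I ∧ I = I
¬((q ∧ ¬((r → s) ↔ q)) ∧ (s ∧ (r → q))) = ¬I = I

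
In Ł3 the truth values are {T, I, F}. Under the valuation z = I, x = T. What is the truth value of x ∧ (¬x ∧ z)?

F

¬x = ¬T = F
¬x ∧ z = F ∧ I = F
x ∧ (¬x ∧ z) = T ∧ F = F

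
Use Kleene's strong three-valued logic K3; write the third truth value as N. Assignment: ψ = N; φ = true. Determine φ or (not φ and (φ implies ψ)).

true

not φ = not true = false
φ implies ψ = true implies N = N  [not true or N]
not φ and (φ implies ψ) = false and N = false
φ or (not φ and (φ implies ψ)) = true or false = true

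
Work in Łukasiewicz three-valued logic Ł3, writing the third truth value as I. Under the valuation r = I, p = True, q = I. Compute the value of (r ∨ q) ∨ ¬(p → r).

I

r ∨ q = I ∨ I = I
p → r = True → I = I  [min(1, 1−1+½)]
¬(p → r) = ¬I = I
(r ∨ q) ∨ ¬(p → r) = I ∨ I = I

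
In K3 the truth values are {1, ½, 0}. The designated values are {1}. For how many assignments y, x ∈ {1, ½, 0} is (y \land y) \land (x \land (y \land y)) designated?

Designated under: (y=1, x=1).

1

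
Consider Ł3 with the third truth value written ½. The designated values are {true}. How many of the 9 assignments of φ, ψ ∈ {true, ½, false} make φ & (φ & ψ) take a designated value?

1

Designated under: (φ=true, ψ=true).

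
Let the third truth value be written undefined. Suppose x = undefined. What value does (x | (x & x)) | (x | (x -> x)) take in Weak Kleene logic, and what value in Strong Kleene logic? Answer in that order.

undefined; undefined

In Weak Kleene logic: x & x = undefined & undefined = undefined
x | (x & x) = undefined | undefined = undefined
x -> x = undefined -> undefined = undefined  [any arg is the third value ⇒ result is the third value]
x | (x -> x) = undefined | undefined = undefined
(x | (x & x)) | (x | (x -> x)) = undefined | undefined = undefined
In Strong Kleene logic: x & x = undefined & undefined = undefined
x | (x & x) = undefined | undefined = undefined
x -> x = undefined -> undefined = undefined  [~undefined | undefined]
x | (x -> x) = undefined | undefined = undefined
(x | (x & x)) | (x | (x -> x)) = undefined | undefined = undefined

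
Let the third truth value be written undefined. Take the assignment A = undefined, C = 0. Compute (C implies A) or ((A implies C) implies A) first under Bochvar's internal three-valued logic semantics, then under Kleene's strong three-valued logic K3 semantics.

undefined; 1

In Bochvar's internal three-valued logic: C implies A = 0 implies undefined = undefined  [any arg is the third value ⇒ result is the third value]
A implies C = undefined implies 0 = undefined
(A implies C) implies A = undefined implies undefined = undefined
(C implies A) or ((A implies C) implies A) = undefined or undefined = undefined
In Kleene's strong three-valued logic K3: C implies A = 0 implies undefined = 1  [not 0 or undefined]
A implies C = undefined implies 0 = undefined
(A implies C) implies A = undefined implies undefined = undefined
(C implies A) or ((A implies C) implies A) = 1 or undefined = 1
They differ because Bochvar's internal three-valued logic and Kleene's strong three-valued logic K3 treat undefined differently under the binary connectives.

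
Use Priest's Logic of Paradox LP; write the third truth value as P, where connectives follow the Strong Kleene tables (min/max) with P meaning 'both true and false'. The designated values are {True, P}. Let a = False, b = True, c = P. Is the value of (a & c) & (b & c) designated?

No

a & c = False & P = False
b & c = True & P = P
(a & c) & (b & c) = False & P = False
False ∉ {True, P}.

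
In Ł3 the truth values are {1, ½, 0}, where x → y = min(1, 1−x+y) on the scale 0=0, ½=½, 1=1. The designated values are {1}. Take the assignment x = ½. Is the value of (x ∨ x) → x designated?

Yes

x ∨ x = ½ ∨ ½ = ½
(x ∨ x) → x = ½ → ½ = 1  [min(1, 1−½+½)]
1 ∈ {1}.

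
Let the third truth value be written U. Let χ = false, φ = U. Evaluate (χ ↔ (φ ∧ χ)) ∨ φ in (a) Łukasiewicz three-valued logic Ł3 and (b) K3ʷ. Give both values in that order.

In Łukasiewicz three-valued logic Ł3: φ ∧ χ = U ∧ false = false
χ ↔ (φ ∧ χ) = false ↔ false = true
(χ ↔ (φ ∧ χ)) ∨ φ = true ∨ U = true
In K3ʷ: φ ∧ χ = U ∧ false = U
χ ↔ (φ ∧ χ) = false ↔ U = U
(χ ↔ (φ ∧ χ)) ∨ φ = U ∨ U = U
They differ because Łukasiewicz three-valued logic Ł3 and K3ʷ treat U differently under the binary connectives.

true; U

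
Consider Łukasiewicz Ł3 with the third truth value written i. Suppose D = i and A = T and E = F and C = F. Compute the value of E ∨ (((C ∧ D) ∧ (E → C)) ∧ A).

F

C ∧ D = F ∧ i = F
E → C = F → F = T
(C ∧ D) ∧ (E → C) = F ∧ T = F
((C ∧ D) ∧ (E → C)) ∧ A = F ∧ T = F
E ∨ (((C ∧ D) ∧ (E → C)) ∧ A) = F ∨ F = F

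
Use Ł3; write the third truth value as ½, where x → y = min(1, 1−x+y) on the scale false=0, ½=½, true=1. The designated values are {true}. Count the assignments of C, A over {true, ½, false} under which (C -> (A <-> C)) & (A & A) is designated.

3

Designated under: (C=true, A=true); (C=½, A=true); (C=false, A=true).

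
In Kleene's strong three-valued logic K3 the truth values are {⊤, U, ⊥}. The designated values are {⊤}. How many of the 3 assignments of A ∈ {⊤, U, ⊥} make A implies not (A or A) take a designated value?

1

A=⊤: ⊥ ·
A=U: U ·
A=⊥: ⊤ ✓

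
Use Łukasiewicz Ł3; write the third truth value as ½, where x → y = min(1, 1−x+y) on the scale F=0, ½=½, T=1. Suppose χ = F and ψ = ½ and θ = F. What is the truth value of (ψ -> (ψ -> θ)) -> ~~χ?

F

ψ -> θ = ½ -> F = ½  [min(1, 1−½+0)]
ψ -> (ψ -> θ) = ½ -> ½ = T
~χ = ~F = T
~~χ = ~T = F
(ψ -> (ψ -> θ)) -> ~~χ = T -> F = F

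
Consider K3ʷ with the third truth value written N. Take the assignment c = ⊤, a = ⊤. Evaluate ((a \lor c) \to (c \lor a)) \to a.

⊤

a \lor c = ⊤ \lor ⊤ = ⊤
c \lor a = ⊤ \lor ⊤ = ⊤
(a \lor c) \to (c \lor a) = ⊤ \to ⊤ = ⊤
((a \lor c) \to (c \lor a)) \to a = ⊤ \to ⊤ = ⊤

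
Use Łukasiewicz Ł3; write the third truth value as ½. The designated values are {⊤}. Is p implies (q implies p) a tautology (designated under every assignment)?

Every assignment of p, q over {⊤, ½, ⊥} gives a value in {⊤}.
In particular, with p=½, q=½: p implies (q implies p) = ⊤.

Yes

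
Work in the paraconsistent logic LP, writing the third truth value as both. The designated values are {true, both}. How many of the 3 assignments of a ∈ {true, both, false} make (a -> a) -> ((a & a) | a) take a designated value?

a=true: true ✓
a=both: both ✓
a=false: false ·

2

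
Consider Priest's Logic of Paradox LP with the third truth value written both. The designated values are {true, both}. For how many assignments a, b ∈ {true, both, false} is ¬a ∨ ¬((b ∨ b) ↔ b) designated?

Of the 9 assignments, 7 give a value in {true, both}.

7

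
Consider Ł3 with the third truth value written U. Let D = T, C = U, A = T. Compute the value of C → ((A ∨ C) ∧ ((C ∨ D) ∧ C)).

T

A ∨ C = T ∨ U = T
C ∨ D = U ∨ T = T
(C ∨ D) ∧ C = T ∧ U = U
(A ∨ C) ∧ ((C ∨ D) ∧ C) = T ∧ U = U
C → ((A ∨ C) ∧ ((C ∨ D) ∧ C)) = U → U = T  [min(1, 1−½+½)]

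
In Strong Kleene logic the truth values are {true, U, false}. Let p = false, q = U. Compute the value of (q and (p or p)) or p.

false

p or p = false or false = false
q and (p or p) = U and false = false
(q and (p or p)) or p = false or false = false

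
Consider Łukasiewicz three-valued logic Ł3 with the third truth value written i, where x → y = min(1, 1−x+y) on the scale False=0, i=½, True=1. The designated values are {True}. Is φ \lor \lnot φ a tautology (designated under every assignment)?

Countermodel: φ=i gives i, which is not designated.

No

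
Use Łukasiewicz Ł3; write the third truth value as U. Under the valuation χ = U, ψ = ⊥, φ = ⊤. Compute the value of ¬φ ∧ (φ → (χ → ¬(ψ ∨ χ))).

⊥

¬φ = ¬⊤ = ⊥
ψ ∨ χ = ⊥ ∨ U = U
¬(ψ ∨ χ) = ¬U = U
χ → ¬(ψ ∨ χ) = U → U = ⊤  [min(1, 1−½+½)]
φ → (χ → ¬(ψ ∨ χ)) = ⊤ → ⊤ = ⊤
¬φ ∧ (φ → (χ → ¬(ψ ∨ χ))) = ⊥ ∧ ⊤ = ⊥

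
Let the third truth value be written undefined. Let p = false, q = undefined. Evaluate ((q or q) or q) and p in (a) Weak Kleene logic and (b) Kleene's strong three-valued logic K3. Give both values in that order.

In Weak Kleene logic: q or q = undefined or undefined = undefined
(q or q) or q = undefined or undefined = undefined
((q or q) or q) and p = undefined and false = undefined
In Kleene's strong three-valued logic K3: q or q = undefined or undefined = undefined
(q or q) or q = undefined or undefined = undefined
((q or q) or q) and p = undefined and false = false
They differ because Weak Kleene logic and Kleene's strong three-valued logic K3 treat undefined differently under the binary connectives.

undefined; false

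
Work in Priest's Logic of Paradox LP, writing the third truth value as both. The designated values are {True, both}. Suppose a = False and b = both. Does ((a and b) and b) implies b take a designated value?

a and b = False and both = False
(a and b) and b = False and both = False
((a and b) and b) implies b = False implies both = True  [not False or both]
True ∈ {True, both}.

Yes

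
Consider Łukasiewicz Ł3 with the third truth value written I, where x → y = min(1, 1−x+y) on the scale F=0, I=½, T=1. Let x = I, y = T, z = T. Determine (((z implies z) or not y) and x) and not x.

I

z implies z = T implies T = T
not y = not T = F
(z implies z) or not y = T or F = T
((z implies z) or not y) and x = T and I = I
not x = not I = I
(((z implies z) or not y) and x) and not x = I and I = I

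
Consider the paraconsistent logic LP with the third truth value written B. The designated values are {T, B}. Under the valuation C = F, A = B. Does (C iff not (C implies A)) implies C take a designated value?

No

C implies A = F implies B = T  [not F or B]
not (C implies A) = not T = F
C iff not (C implies A) = F iff F = T
(C iff not (C implies A)) implies C = T implies F = F
F ∉ {T, B}.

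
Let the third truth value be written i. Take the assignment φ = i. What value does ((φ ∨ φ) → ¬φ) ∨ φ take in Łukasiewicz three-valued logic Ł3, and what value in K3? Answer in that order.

In Łukasiewicz three-valued logic Ł3: φ ∨ φ = i ∨ i = i
¬φ = ¬i = i
(φ ∨ φ) → ¬φ = i → i = T
((φ ∨ φ) → ¬φ) ∨ φ = T ∨ i = T
In K3: φ ∨ φ = i ∨ i = i
¬φ = ¬i = i
(φ ∨ φ) → ¬φ = i → i = i  [¬i ∨ i]
((φ ∨ φ) → ¬φ) ∨ φ = i ∨ i = i
They differ because Łukasiewicz three-valued logic Ł3 and K3 treat i differently under implication.

T; i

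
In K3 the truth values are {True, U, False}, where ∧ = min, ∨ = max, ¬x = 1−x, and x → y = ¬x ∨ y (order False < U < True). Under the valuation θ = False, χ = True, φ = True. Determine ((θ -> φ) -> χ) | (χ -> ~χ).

True

θ -> φ = False -> True = True
(θ -> φ) -> χ = True -> True = True
~χ = ~True = False
χ -> ~χ = True -> False = False
((θ -> φ) -> χ) | (χ -> ~χ) = True | False = True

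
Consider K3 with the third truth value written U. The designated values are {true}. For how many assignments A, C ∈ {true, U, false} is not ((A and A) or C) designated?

Designated under: (A=false, C=false).

1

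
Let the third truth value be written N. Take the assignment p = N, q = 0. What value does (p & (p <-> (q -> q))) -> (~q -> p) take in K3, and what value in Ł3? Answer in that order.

In K3: q -> q = 0 -> 0 = 1
p <-> (q -> q) = N <-> 1 = N
p & (p <-> (q -> q)) = N & N = N
~q = ~0 = 1
~q -> p = 1 -> N = N
(p & (p <-> (q -> q))) -> (~q -> p) = N -> N = N
In Ł3: q -> q = 0 -> 0 = 1
p <-> (q -> q) = N <-> 1 = N  [1 − |½−1|]
p & (p <-> (q -> q)) = N & N = N
~q = ~0 = 1
~q -> p = 1 -> N = N
(p & (p <-> (q -> q))) -> (~q -> p) = N -> N = 1
They differ because K3 and Ł3 treat N differently under implication.

N; 1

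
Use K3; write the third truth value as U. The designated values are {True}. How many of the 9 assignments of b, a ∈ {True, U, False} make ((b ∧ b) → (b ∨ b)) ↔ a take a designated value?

2

Designated under: (b=True, a=True); (b=False, a=True).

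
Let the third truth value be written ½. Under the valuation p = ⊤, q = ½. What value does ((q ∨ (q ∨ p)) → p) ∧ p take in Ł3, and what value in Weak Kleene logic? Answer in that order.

In Ł3: q ∨ p = ½ ∨ ⊤ = ⊤
q ∨ (q ∨ p) = ½ ∨ ⊤ = ⊤
(q ∨ (q ∨ p)) → p = ⊤ → ⊤ = ⊤
((q ∨ (q ∨ p)) → p) ∧ p = ⊤ ∧ ⊤ = ⊤
In Weak Kleene logic: q ∨ p = ½ ∨ ⊤ = ½
q ∨ (q ∨ p) = ½ ∨ ½ = ½
(q ∨ (q ∨ p)) → p = ½ → ⊤ = ½  [any arg is the third value ⇒ result is the third value]
((q ∨ (q ∨ p)) → p) ∧ p = ½ ∧ ⊤ = ½
They differ because Ł3 and Weak Kleene logic treat ½ differently under the binary connectives.

⊤; ½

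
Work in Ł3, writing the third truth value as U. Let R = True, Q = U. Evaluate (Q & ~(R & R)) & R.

R & R = True & True = True
~(R & R) = ~True = False
Q & ~(R & R) = U & False = False
(Q & ~(R & R)) & R = False & True = False

False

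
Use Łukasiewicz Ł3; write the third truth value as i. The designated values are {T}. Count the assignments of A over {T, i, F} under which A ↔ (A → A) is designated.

A=T: T ✓
A=i: i ·
A=F: F ·

1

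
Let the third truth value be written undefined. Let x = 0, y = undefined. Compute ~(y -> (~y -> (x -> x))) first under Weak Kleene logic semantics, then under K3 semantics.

undefined; 0

In Weak Kleene logic: ~y = ~undefined = undefined
x -> x = 0 -> 0 = 1
~y -> (x -> x) = undefined -> 1 = undefined  [any arg is the third value ⇒ result is the third value]
y -> (~y -> (x -> x)) = undefined -> undefined = undefined
~(y -> (~y -> (x -> x))) = ~undefined = undefined
In K3: ~y = ~undefined = undefined
x -> x = 0 -> 0 = 1
~y -> (x -> x) = undefined -> 1 = 1  [~undefined | 1]
y -> (~y -> (x -> x)) = undefined -> 1 = 1
~(y -> (~y -> (x -> x))) = ~1 = 0
They differ because Weak Kleene logic and K3 treat undefined differently under the binary connectives.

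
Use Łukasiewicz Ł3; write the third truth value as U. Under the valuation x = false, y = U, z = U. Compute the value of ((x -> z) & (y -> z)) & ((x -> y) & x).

false

x -> z = false -> U = true  [min(1, 1−0+½)]
y -> z = U -> U = true
(x -> z) & (y -> z) = true & true = true
x -> y = false -> U = true
(x -> y) & x = true & false = false
((x -> z) & (y -> z)) & ((x -> y) & x) = true & false = false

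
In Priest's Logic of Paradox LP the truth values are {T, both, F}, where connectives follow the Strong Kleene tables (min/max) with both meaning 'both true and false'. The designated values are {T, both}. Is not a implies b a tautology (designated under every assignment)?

Countermodel: a=F, b=F gives F, which is not designated.

No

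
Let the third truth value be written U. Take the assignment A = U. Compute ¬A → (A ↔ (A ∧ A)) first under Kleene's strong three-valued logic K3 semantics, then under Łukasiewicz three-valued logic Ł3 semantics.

U; True

In Kleene's strong three-valued logic K3: ¬A = ¬U = U
A ∧ A = U ∧ U = U
A ↔ (A ∧ A) = U ↔ U = U
¬A → (A ↔ (A ∧ A)) = U → U = U  [¬U ∨ U]
In Łukasiewicz three-valued logic Ł3: ¬A = ¬U = U
A ∧ A = U ∧ U = U
A ↔ (A ∧ A) = U ↔ U = True
¬A → (A ↔ (A ∧ A)) = U → True = True
They differ because Kleene's strong three-valued logic K3 and Łukasiewicz three-valued logic Ł3 treat U differently under implication.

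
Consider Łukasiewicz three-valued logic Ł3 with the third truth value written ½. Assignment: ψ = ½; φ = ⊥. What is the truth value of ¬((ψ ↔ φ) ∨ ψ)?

ψ ↔ φ = ½ ↔ ⊥ = ½  [1 − |½−0|]
(ψ ↔ φ) ∨ ψ = ½ ∨ ½ = ½
¬((ψ ↔ φ) ∨ ψ) = ¬½ = ½

½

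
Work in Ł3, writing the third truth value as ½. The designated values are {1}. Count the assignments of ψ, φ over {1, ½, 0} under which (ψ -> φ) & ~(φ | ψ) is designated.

Designated under: (ψ=0, φ=0).

1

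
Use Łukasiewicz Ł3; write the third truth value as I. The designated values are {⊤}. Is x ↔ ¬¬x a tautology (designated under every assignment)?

Yes

Every assignment of x over {⊤, I, ⊥} gives a value in {⊤}.
In particular, with x=I: x ↔ ¬¬x = ⊤.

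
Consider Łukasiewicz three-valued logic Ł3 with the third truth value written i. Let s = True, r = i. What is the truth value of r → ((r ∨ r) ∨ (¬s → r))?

r ∨ r = i ∨ i = i
¬s = ¬True = False
¬s → r = False → i = True  [min(1, 1−0+½)]
(r ∨ r) ∨ (¬s → r) = i ∨ True = True
r → ((r ∨ r) ∨ (¬s → r)) = i → True = True

True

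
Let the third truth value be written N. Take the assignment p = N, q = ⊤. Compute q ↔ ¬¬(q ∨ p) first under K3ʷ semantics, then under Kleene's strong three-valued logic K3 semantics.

N; ⊤

In K3ʷ: q ∨ p = ⊤ ∨ N = N
¬(q ∨ p) = ¬N = N
¬¬(q ∨ p) = ¬N = N
q ↔ ¬¬(q ∨ p) = ⊤ ↔ N = N
In Kleene's strong three-valued logic K3: q ∨ p = ⊤ ∨ N = ⊤
¬(q ∨ p) = ¬⊤ = ⊥
¬¬(q ∨ p) = ¬⊥ = ⊤
q ↔ ¬¬(q ∨ p) = ⊤ ↔ ⊤ = ⊤
They differ because K3ʷ and Kleene's strong three-valued logic K3 treat N differently under the binary connectives.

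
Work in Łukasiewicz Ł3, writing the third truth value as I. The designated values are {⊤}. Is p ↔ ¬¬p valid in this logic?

Every assignment of p over {⊤, I, ⊥} gives a value in {⊤}.
In particular, with p=I: p ↔ ¬¬p = ⊤.

Yes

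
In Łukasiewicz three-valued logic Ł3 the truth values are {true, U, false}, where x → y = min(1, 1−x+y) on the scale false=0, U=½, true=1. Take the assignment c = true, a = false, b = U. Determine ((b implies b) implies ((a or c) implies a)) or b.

U

b implies b = U implies U = true  [min(1, 1−½+½)]
a or c = false or true = true
(a or c) implies a = true implies false = false
(b implies b) implies ((a or c) implies a) = true implies false = false
((b implies b) implies ((a or c) implies a)) or b = false or U = U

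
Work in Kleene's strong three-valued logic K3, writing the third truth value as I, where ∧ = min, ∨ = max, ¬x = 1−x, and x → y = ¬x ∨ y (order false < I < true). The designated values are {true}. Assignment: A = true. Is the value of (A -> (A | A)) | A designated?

A | A = true | true = true
A -> (A | A) = true -> true = true
(A -> (A | A)) | A = true | true = true
true ∈ {true}.

Yes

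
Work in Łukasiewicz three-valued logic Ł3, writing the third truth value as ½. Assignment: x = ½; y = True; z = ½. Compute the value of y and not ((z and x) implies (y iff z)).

False

z and x = ½ and ½ = ½
y iff z = True iff ½ = ½  [1 − |1−½|]
(z and x) implies (y iff z) = ½ implies ½ = True
not ((z and x) implies (y iff z)) = not True = False
y and not ((z and x) implies (y iff z)) = True and False = False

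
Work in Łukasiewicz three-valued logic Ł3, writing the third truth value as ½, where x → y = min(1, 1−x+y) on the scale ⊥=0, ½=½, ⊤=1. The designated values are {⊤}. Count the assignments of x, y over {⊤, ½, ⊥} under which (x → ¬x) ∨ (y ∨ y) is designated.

Of the 9 assignments, 7 give a value in {⊤}.

7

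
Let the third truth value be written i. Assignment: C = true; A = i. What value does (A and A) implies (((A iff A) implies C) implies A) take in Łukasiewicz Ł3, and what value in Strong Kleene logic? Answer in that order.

true; i

In Łukasiewicz Ł3: A and A = i and i = i
A iff A = i iff i = true  [1 − |½−½|]
(A iff A) implies C = true implies true = true
((A iff A) implies C) implies A = true implies i = i
(A and A) implies (((A iff A) implies C) implies A) = i implies i = true
In Strong Kleene logic: A and A = i and i = i
A iff A = i iff i = i
(A iff A) implies C = i implies true = true  [not i or true]
((A iff A) implies C) implies A = true implies i = i
(A and A) implies (((A iff A) implies C) implies A) = i implies i = i
They differ because Łukasiewicz Ł3 and Strong Kleene logic treat i differently under implication.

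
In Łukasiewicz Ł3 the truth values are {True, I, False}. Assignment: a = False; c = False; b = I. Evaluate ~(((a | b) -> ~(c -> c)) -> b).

False

a | b = False | I = I
c -> c = False -> False = True
~(c -> c) = ~True = False
(a | b) -> ~(c -> c) = I -> False = I  [min(1, 1−½+0)]
((a | b) -> ~(c -> c)) -> b = I -> I = True
~(((a | b) -> ~(c -> c)) -> b) = ~True = False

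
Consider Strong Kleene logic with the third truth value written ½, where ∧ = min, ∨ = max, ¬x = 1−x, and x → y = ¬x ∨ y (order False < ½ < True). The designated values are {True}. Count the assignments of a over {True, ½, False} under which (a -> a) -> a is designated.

1

a=True: True ✓
a=½: ½ ·
a=False: False ·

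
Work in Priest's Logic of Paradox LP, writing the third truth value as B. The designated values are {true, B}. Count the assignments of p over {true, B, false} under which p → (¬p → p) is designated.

p=true: true ✓
p=B: B ✓
p=false: true ✓

3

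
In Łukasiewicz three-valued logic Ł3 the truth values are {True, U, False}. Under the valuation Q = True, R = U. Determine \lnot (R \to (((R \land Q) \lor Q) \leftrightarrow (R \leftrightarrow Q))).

R \land Q = U \land True = U
(R \land Q) \lor Q = U \lor True = True
R \leftrightarrow Q = U \leftrightarrow True = U  [1 − |½−1|]
((R \land Q) \lor Q) \leftrightarrow (R \leftrightarrow Q) = True \leftrightarrow U = U
R \to (((R \land Q) \lor Q) \leftrightarrow (R \leftrightarrow Q)) = U \to U = True
\lnot (R \to (((R \land Q) \lor Q) \leftrightarrow (R \leftrightarrow Q))) = \lnot True = False

False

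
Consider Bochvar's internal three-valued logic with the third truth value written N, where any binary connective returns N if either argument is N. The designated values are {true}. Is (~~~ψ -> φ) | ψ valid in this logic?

Countermodel: ψ=true, φ=N gives N, which is not designated.

No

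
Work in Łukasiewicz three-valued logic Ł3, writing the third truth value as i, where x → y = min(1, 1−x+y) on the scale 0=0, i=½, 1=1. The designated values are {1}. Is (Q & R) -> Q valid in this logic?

Every assignment of Q, R over {1, i, 0} gives a value in {1}.
In particular, with Q=i, R=i: (Q & R) -> Q = 1.

Yes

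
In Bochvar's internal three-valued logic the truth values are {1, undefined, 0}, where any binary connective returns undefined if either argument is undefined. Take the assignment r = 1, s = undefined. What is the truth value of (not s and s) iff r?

undefined

not s = not undefined = undefined
not s and s = undefined and undefined = undefined
(not s and s) iff r = undefined iff 1 = undefined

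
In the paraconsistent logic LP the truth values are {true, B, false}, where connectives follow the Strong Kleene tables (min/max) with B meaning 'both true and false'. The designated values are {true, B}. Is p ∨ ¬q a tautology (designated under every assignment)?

No

Countermodel: p=false, q=true gives false, which is not designated.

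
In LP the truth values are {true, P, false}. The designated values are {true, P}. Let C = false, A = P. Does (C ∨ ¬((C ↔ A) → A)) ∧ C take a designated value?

No

C ↔ A = false ↔ P = P
(C ↔ A) → A = P → P = P  [¬P ∨ P]
¬((C ↔ A) → A) = ¬P = P
C ∨ ¬((C ↔ A) → A) = false ∨ P = P
(C ∨ ¬((C ↔ A) → A)) ∧ C = P ∧ false = false
false ∉ {true, P}.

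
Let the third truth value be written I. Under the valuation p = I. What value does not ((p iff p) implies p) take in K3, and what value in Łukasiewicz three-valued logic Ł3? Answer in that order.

In K3: p iff p = I iff I = I
(p iff p) implies p = I implies I = I
not ((p iff p) implies p) = not I = I
In Łukasiewicz three-valued logic Ł3: p iff p = I iff I = 1
(p iff p) implies p = 1 implies I = I
not ((p iff p) implies p) = not I = I

I; I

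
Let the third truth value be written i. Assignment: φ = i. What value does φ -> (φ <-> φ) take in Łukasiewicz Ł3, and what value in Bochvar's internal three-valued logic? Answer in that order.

true; i

In Łukasiewicz Ł3: φ <-> φ = i <-> i = true  [1 − |½−½|]
φ -> (φ <-> φ) = i -> true = true
In Bochvar's internal three-valued logic: φ <-> φ = i <-> i = i
φ -> (φ <-> φ) = i -> i = i  [any arg is the third value ⇒ result is the third value]
They differ because Łukasiewicz Ł3 and Bochvar's internal three-valued logic treat i differently under the binary connectives.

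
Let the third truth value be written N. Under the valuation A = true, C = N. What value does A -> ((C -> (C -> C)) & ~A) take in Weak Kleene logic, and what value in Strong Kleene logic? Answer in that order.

In Weak Kleene logic: C -> C = N -> N = N
C -> (C -> C) = N -> N = N
~A = ~true = false
(C -> (C -> C)) & ~A = N & false = N
A -> ((C -> (C -> C)) & ~A) = true -> N = N
In Strong Kleene logic: C -> C = N -> N = N  [~N | N]
C -> (C -> C) = N -> N = N
~A = ~true = false
(C -> (C -> C)) & ~A = N & false = false
A -> ((C -> (C -> C)) & ~A) = true -> false = false
They differ because Weak Kleene logic and Strong Kleene logic treat N differently under the binary connectives.

N; false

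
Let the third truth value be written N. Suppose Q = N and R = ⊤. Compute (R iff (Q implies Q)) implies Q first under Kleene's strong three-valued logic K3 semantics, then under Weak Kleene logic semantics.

In Kleene's strong three-valued logic K3: Q implies Q = N implies N = N
R iff (Q implies Q) = ⊤ iff N = N
(R iff (Q implies Q)) implies Q = N implies N = N
In Weak Kleene logic: Q implies Q = N implies N = N  [any arg is the third value ⇒ result is the third value]
R iff (Q implies Q) = ⊤ iff N = N
(R iff (Q implies Q)) implies Q = N implies N = N

N; N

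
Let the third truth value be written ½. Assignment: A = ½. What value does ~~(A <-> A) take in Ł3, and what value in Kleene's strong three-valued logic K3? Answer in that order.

⊤; ½

In Ł3: A <-> A = ½ <-> ½ = ⊤  [1 − |½−½|]
~(A <-> A) = ~⊤ = ⊥
~~(A <-> A) = ~⊥ = ⊤
In Kleene's strong three-valued logic K3: A <-> A = ½ <-> ½ = ½
~(A <-> A) = ~½ = ½
~~(A <-> A) = ~½ = ½
They differ because Ł3 and Kleene's strong three-valued logic K3 treat ½ differently under implication.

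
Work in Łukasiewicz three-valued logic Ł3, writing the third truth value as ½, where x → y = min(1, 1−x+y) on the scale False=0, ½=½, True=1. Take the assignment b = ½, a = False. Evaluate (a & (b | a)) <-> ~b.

b | a = ½ | False = ½
a & (b | a) = False & ½ = False
~b = ~½ = ½
(a & (b | a)) <-> ~b = False <-> ½ = ½  [1 − |0−½|]

½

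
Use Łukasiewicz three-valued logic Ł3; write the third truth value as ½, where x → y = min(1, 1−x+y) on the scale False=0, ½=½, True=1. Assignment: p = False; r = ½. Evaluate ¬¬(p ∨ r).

½

p ∨ r = False ∨ ½ = ½
¬(p ∨ r) = ¬½ = ½
¬¬(p ∨ r) = ¬½ = ½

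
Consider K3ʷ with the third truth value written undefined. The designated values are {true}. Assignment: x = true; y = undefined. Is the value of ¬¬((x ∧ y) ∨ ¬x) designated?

No

x ∧ y = true ∧ undefined = undefined
¬x = ¬true = false
(x ∧ y) ∨ ¬x = undefined ∨ false = undefined
¬((x ∧ y) ∨ ¬x) = ¬undefined = undefined
¬¬((x ∧ y) ∨ ¬x) = ¬undefined = undefined
undefined ∉ {true}.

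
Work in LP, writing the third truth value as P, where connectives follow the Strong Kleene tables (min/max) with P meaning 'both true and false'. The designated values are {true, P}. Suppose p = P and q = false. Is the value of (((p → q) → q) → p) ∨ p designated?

p → q = P → false = P  [¬P ∨ false]
(p → q) → q = P → false = P
((p → q) → q) → p = P → P = P
(((p → q) → q) → p) ∨ p = P ∨ P = P
P ∈ {true, P}.

Yes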